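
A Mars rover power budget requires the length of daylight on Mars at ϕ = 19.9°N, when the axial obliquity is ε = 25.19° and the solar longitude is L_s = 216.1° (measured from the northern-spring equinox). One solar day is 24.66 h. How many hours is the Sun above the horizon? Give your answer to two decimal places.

11.59 h

Solar declination: sin δ = sin ε · sin L_s = sin 25.19° × sin 216.1° = -0.25077, so δ = -14.523°.
cos h₀ = −tan ϕ · tan δ = −tan(+19.9°) × tan(-14.523°) = 0.0938, so h₀ = 1.4769 rad = 84.62°.
Daylight = 2h₀/(2π) × 24.66 h = (1.4769/π) × 24.66 = 11.59 h.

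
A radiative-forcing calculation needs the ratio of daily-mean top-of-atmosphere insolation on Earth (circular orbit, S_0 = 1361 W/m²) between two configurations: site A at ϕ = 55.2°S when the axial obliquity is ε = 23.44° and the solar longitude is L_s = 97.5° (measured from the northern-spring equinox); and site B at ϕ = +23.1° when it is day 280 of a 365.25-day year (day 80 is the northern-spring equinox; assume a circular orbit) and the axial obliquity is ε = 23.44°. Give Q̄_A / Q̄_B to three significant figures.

— Configuration A (ϕ=-55.2°):
Solar declination: sin δ = sin ε · sin L_s = sin 23.44° × sin 97.5° = 0.39439, so δ = +23.228°.
cos h₀ = −tan(-55.2°) tan(+23.228°) = 0.6175, h₀ = 0.9052 rad.
Bracket: h₀ sin ϕ sin δ + cos ϕ cos δ sin h₀ = 0.9052×-0.82115×0.39439 + 0.57071×0.91895×0.78657 = -0.293152 + 0.412520 = 0.119368.
Q̄ = (S_0/π) × [bracket] = (1361/π) × 0.119368 = 51.713 W/m².
— Configuration B (ϕ=+23.1°):
Solar longitude: L_s = 360° × (280 − 80)/365.25 = 197.125°.
sin δ = sin 23.44° × sin 197.125° = -0.11713, so δ = -6.727°.
cos h₀ = −tan(+23.1°) tan(-6.727°) = 0.0503, h₀ = 1.5205 rad.
Bracket: h₀ sin ϕ sin δ + cos ϕ cos δ sin h₀ = 1.5205×0.39234×-0.11713 + 0.91982×0.99312×0.99873 = -0.069874 + 0.912332 = 0.842458.
Q̄ = (S_0/π) × [bracket] = (1361/π) × 0.842458 = 364.97 W/m².
Ratio Q̄_A / Q̄_B = 51.713 / 364.97 = 0.1417.

Q̄_A / Q̄_B ≈ 0.142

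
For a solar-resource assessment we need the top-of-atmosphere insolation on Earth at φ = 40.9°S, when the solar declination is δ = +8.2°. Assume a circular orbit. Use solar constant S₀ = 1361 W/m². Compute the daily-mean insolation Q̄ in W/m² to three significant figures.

cos H₀ = −tan(-40.9°) tan(+8.200°) = 0.1248, H₀ = 1.4456 rad.
Bracket: H₀ sin φ sin δ + cos φ cos δ sin H₀ = 1.4456×-0.65474×0.14263 + 0.75585×0.98978×0.99218 = -0.134998 + 0.742275 = 0.607277.
Q̄ = (S₀/π) × [bracket] = (1361/π) × 0.607277 = 263.1 W/m².

Q̄ ≈ 263 W/m²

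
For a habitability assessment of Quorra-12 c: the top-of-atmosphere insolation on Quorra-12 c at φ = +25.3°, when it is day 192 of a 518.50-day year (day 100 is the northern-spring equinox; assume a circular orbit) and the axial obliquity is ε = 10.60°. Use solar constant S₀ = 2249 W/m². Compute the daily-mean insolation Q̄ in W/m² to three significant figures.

Solar longitude: λ_s = 360° × (192 − 100)/518.50 = 63.877°.
sin δ = sin 10.60° × sin 63.877° = 0.16516, so δ = +9.507°.
cos H₀ = −tan(+25.3°) tan(+9.507°) = -0.0792, H₀ = 1.6500 rad.
Bracket: H₀ sin φ sin δ + cos φ cos δ sin H₀ = 1.6500×0.42736×0.16516 + 0.90408×0.98627×0.99686 = 0.116462 + 0.888867 = 1.005329.
Q̄ = (S₀/π) × [bracket] = (2249/π) × 1.005329 = 719.7 W/m².

Q̄ ≈ 720 W/m²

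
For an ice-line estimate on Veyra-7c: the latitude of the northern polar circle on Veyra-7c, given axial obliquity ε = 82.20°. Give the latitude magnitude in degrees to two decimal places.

The polar circle is the lowest latitude that experiences at least one full rotation of continuous daylight at the northern-summer solstice; it lies at |ϕ| = 90° − ε = 90° − 82.20° = 7.80°.

7.80°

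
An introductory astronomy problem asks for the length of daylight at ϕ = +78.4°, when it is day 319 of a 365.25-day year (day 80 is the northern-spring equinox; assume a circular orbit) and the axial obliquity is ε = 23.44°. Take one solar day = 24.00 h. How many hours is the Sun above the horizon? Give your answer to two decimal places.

Solar longitude: L_s = 360° × (319 − 80)/365.25 = 235.565°.
sin δ = sin 23.44° × sin 235.565° = -0.32808, so δ = -19.152°.
cos h₀ = −tan ϕ · tan δ = 1.6919 ≥ 1, so the Sun never rises (polar night) and h₀ = 0.
Daylight = 2h₀/(2π) × 24.00 h = (0.0000/π) × 24.00 = 0.00 h.

0.00 h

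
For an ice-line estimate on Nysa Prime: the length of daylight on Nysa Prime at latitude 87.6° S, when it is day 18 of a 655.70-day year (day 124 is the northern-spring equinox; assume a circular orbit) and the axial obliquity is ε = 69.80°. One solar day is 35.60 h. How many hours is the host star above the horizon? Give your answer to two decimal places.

35.60 h

Solar longitude: L_s = 360° × (18 − 124)/655.70 = -58.197°, i.e. -58.197° + 360° = 301.803°.
sin δ = sin 69.80° × sin 301.803° = -0.79760, so δ = -52.901°.
Sunrise equation: cos h₀ = −tan ϕ · tan δ = -31.5489 ≤ −1, so the host star never sets (polar day) and h₀ = π.
Daylight = 2h₀/(2π) × 35.60 h = (3.1416/π) × 35.60 = 35.60 h.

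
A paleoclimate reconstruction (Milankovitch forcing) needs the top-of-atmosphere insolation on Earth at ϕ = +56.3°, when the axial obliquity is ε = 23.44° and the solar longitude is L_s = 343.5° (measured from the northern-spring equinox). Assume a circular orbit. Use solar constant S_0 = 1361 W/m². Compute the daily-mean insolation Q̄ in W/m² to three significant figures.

Solar declination: sin δ = sin ε · sin L_s = sin 23.44° × sin 343.5° = -0.11298, so δ = -6.487°.
cos h₀ = −tan(+56.3°) tan(-6.487°) = 0.1705, h₀ = 1.3995 rad.
Bracket: h₀ sin ϕ sin δ + cos ϕ cos δ sin h₀ = 1.3995×0.83195×-0.11298 + 0.55484×0.99360×0.98536 = -0.131544 + 0.543218 = 0.411674.
Q̄ = (S_0/π) × [bracket] = (1361/π) × 0.411674 = 178.3 W/m².

Q̄ ≈ 178 W/m²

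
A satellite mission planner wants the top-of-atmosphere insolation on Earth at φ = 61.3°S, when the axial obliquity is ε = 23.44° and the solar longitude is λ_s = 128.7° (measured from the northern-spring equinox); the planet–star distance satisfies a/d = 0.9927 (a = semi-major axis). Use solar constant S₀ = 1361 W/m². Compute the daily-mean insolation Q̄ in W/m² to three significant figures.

Solar declination: sin δ = sin ε · sin λ_s = sin 23.44° × sin 128.7° = 0.31045, so δ = +18.086°.
cos H₀ = −tan(-61.3°) tan(+18.086°) = 0.5965, H₀ = 0.9316 rad.
Bracket: H₀ sin φ sin δ + cos φ cos δ sin H₀ = 0.9316×-0.87715×0.31045 + 0.48022×0.95059×0.80260 = -0.253685 + 0.366381 = 0.112696.
Inverse-square distance factor (a/d)² = 0.9927² = 0.985453.
Q̄ = (S₀/π) × 0.985453 × [bracket] = (1361/π) × 0.985453 × 0.112696 = 48.11 W/m².

Q̄ ≈ 48.1 W/m²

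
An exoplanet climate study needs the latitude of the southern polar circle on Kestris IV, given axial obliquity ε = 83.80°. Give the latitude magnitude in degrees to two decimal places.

6.20°

The polar circle is the lowest latitude that experiences at least one full rotation of continuous darkness at the northern-summer solstice; it lies at |ϕ| = 90° − ε = 90° − 83.80° = 6.20°.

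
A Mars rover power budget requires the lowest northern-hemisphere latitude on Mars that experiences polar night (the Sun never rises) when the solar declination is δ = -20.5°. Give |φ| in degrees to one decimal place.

|φ| = 69.5°

Polar night requires cos H₀ = −tan φ tan δ ≥ 1, i.e. tan φ tan δ ≤ −1.
The boundary is |tan φ| · |tan δ| = 1, so |φ| = 90° − |δ| = 90° − 20.5° = 69.5° in the northern hemisphere.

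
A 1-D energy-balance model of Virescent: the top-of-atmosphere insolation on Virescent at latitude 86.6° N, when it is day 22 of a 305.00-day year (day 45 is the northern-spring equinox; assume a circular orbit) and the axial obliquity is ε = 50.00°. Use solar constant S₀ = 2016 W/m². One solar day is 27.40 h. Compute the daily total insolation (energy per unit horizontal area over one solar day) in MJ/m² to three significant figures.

Solar longitude: λ_s = 360° × (22 − 45)/305.00 = -27.148°, i.e. -27.148° + 360° = 332.852°.
sin δ = sin 50.00° × sin 332.852° = -0.34953, so δ = -20.459°.
cos H₀ = −tan(+86.6°) tan(-20.459°) = 6.2794 ≥ 1 ⇒ polar night, H₀ = 0 and Q̄ = 0.
Daily total = Q̄ × 27.40 h × 3600 s/h = 0.00 MJ/m².

0.00 MJ/m²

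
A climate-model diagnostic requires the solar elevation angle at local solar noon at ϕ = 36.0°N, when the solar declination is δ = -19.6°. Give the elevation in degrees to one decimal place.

At local noon the hour angle is zero, so the zenith angle equals |ϕ − δ| = |+36.0° − (-19.600°)| = 55.600°.
Elevation = 90° − 55.600° = 34.4°.

34.4°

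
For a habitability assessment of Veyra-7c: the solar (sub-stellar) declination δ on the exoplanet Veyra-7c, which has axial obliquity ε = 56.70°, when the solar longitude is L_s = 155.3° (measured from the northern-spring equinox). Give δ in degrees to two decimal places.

sin δ = sin ε · sin L_s = sin 56.70° × sin 155.3° = 0.349256.
δ = arcsin(0.349256) = +20.44°.

δ = +20.44°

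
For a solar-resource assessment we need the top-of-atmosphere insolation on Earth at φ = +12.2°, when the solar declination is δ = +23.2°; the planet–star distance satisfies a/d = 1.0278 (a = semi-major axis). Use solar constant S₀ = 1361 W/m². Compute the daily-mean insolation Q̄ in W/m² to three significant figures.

cos H₀ = −tan(+12.2°) tan(+23.200°) = -0.0927, H₀ = 1.6636 rad.
Bracket: H₀ sin φ sin δ + cos φ cos δ sin H₀ = 1.6636×0.21132×0.39394 + 0.97742×0.91914×0.99570 = 0.138490 + 0.894523 = 1.033013.
Inverse-square distance factor (a/d)² = 1.0278² = 1.056373.
Q̄ = (S₀/π) × 1.056373 × [bracket] = (1361/π) × 1.056373 × 1.033013 = 472.7 W/m².

Q̄ ≈ 473 W/m²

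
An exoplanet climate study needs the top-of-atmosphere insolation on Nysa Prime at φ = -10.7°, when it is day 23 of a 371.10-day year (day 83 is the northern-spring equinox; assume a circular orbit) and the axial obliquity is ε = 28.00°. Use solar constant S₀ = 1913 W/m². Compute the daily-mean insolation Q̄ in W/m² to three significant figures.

Q̄ ≈ 621 W/m²

Solar longitude: λ_s = 360° × (23 − 83)/371.10 = -58.205°, i.e. -58.205° + 360° = 301.795°.
sin δ = sin 28.00° × sin 301.795° = -0.39902, so δ = -23.517°.
cos H₀ = −tan(-10.7°) tan(-23.517°) = -0.0822, H₀ = 1.6531 rad.
Bracket: H₀ sin φ sin δ + cos φ cos δ sin H₀ = 1.6531×-0.18567×-0.39902 + 0.98261×0.91694×0.99661 = 0.122472 + 0.897940 = 1.020412.
Q̄ = (S₀/π) × [bracket] = (1913/π) × 1.020412 = 621.4 W/m².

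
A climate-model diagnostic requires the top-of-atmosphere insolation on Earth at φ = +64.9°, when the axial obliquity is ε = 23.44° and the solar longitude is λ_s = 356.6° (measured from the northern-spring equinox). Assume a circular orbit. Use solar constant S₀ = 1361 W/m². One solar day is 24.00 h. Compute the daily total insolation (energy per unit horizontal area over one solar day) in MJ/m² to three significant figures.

Solar declination: sin δ = sin ε · sin λ_s = sin 23.44° × sin 356.6° = -0.02359, so δ = -1.352°.
cos H₀ = −tan(+64.9°) tan(-1.352°) = 0.0504, H₀ = 1.5204 rad.
Bracket: H₀ sin φ sin δ + cos φ cos δ sin H₀ = 1.5204×0.90557×-0.02359 + 0.42420×0.99972×0.99873 = -0.032479 + 0.423543 = 0.391064.
Q̄ = (S₀/π) × [bracket] = (1361/π) × 0.391064 = 169.42 W/m².
Daily total = Q̄ × 24.00 h × 3600 s/h = 169.42 × 24.00 × 3600 / 10⁶ = 14.64 MJ/m².

14.6 MJ/m²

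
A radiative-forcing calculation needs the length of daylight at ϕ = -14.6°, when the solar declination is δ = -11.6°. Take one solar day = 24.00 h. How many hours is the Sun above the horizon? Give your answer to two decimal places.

cos h₀ = −tan ϕ · tan δ = −tan(-14.6°) × tan(-11.600°) = -0.0535, so h₀ = 1.6243 rad = 93.07°.
Daylight = 2h₀/(2π) × 24.00 h = (1.6243/π) × 24.00 = 12.41 h.

12.41 h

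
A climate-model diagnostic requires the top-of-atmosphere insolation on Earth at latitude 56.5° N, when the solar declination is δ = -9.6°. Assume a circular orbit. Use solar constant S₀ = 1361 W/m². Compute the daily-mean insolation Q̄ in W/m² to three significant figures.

Q̄ ≈ 149 W/m²

cos H₀ = −tan(+56.5°) tan(-9.600°) = 0.2555, H₀ = 1.3124 rad.
Bracket: H₀ sin φ sin δ + cos φ cos δ sin H₀ = 1.3124×0.83389×-0.16677 + 0.55194×0.98600×0.96680 = -0.182513 + 0.526145 = 0.343632.
Q̄ = (S₀/π) × [bracket] = (1361/π) × 0.343632 = 148.9 W/m².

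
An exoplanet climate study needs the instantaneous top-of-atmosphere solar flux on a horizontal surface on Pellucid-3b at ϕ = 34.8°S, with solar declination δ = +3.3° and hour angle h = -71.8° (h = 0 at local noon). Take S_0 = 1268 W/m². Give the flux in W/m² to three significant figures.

cos θ_z = sin ϕ sin δ + cos ϕ cos δ cos h = -0.032853 + 0.256048 = 0.223195.
Flux = S_0 · cos θ_z = 1268 × 0.223195 = 283.0 W/m².

283 W/m²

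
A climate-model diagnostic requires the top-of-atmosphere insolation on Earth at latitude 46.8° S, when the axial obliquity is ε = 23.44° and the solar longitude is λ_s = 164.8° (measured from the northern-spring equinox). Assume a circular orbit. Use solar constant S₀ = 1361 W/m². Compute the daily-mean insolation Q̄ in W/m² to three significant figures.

Q̄ ≈ 245 W/m²

Solar declination: sin δ = sin ε · sin λ_s = sin 23.44° × sin 164.8° = 0.10430, so δ = +5.987°.
cos H₀ = −tan(-46.8°) tan(+5.987°) = 0.1117, H₀ = 1.4589 rad.
Bracket: H₀ sin φ sin δ + cos φ cos δ sin H₀ = 1.4589×-0.72897×0.10430 + 0.68455×0.99455×0.99375 = -0.110922 + 0.676564 = 0.565642.
Q̄ = (S₀/π) × [bracket] = (1361/π) × 0.565642 = 245.0 W/m².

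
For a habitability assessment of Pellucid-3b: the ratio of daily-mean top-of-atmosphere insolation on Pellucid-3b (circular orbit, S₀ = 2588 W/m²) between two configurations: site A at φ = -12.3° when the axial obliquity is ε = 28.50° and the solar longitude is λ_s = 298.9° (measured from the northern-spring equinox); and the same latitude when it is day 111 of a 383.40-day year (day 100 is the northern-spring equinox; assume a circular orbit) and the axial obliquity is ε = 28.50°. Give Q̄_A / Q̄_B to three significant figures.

— Configuration A (φ=-12.3°):
Solar declination: sin δ = sin ε · sin λ_s = sin 28.50° × sin 298.9° = -0.41774, so δ = -24.692°.
cos H₀ = −tan(-12.3°) tan(-24.692°) = -0.1002, H₀ = 1.6712 rad.
Bracket: H₀ sin φ sin δ + cos φ cos δ sin H₀ = 1.6712×-0.21303×-0.41774 + 0.97705×0.90857×0.99496 = 0.148722 + 0.883244 = 1.031966.
Q̄ = (S₀/π) × [bracket] = (2588/π) × 1.031966 = 850.12 W/m².
— Configuration B (φ=-12.3°):
Solar longitude: λ_s = 360° × (111 − 100)/383.40 = 10.329°.
sin δ = sin 28.50° × sin 10.329° = 0.08555, so δ = +4.908°.
cos H₀ = −tan(-12.3°) tan(+4.908°) = 0.0187, H₀ = 1.5521 rad.
Bracket: H₀ sin φ sin δ + cos φ cos δ sin H₀ = 1.5521×-0.21303×0.08555 + 0.97705×0.99633×0.99982 = -0.028287 + 0.973289 = 0.945002.
Q̄ = (S₀/π) × [bracket] = (2588/π) × 0.945002 = 778.48 W/m².
Ratio Q̄_A / Q̄_B = 850.12 / 778.48 = 1.092.

Q̄_A / Q̄_B ≈ 1.09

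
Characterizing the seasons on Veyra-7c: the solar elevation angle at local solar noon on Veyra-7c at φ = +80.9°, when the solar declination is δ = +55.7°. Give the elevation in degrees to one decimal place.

At local noon the hour angle is zero, so the zenith angle equals |φ − δ| = |+80.9° − (+55.700°)| = 25.200°.
Elevation = 90° − 25.200° = 64.8°.

64.8°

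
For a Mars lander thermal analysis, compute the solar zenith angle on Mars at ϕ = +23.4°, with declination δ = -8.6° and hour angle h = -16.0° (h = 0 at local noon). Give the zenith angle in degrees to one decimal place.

θ_z = 35.6°

cos θ_z = sin ϕ sin δ + cos ϕ cos δ cos h = -0.059388 + 0.872283 = 0.812895.
θ_z = arccos(0.812895) = 35.6°.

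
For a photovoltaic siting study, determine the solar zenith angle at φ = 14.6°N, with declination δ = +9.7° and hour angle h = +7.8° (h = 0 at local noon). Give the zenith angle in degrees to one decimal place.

θ_z = 9.1°

cos θ_z = sin φ sin δ + cos φ cos δ cos h = 0.042471 + 0.945049 = 0.987520.
θ_z = arccos(0.987520) = 9.1°.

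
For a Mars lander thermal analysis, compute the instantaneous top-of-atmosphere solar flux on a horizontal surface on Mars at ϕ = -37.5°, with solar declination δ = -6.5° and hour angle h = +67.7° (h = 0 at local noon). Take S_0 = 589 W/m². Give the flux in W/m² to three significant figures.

217 W/m²

cos θ_z = sin ϕ sin δ + cos ϕ cos δ cos h = 0.068914 + 0.299108 = 0.368022.
Flux = S_0 · cos θ_z = 589 × 0.368022 = 216.8 W/m².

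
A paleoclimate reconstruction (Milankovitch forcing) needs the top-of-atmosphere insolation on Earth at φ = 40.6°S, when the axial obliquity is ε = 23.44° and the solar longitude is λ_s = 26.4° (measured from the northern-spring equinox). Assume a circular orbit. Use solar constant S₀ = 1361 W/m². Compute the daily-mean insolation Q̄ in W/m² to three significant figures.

Q̄ ≈ 249 W/m²

Solar declination: sin δ = sin ε · sin λ_s = sin 23.44° × sin 26.4° = 0.17687, so δ = +10.188°.
cos H₀ = −tan(-40.6°) tan(+10.188°) = 0.1540, H₀ = 1.4162 rad.
Bracket: H₀ sin φ sin δ + cos φ cos δ sin H₀ = 1.4162×-0.65077×0.17687 + 0.75927×0.98423×0.98807 = -0.163007 + 0.738381 = 0.575374.
Q̄ = (S₀/π) × [bracket] = (1361/π) × 0.575374 = 249.3 W/m².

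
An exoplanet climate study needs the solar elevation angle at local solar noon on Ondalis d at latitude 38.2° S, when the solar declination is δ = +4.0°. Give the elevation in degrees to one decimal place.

At local noon the hour angle is zero, so the zenith angle equals |ϕ − δ| = |-38.2° − (+4.000°)| = 42.200°.
Elevation = 90° − 42.200° = 47.8°.

47.8°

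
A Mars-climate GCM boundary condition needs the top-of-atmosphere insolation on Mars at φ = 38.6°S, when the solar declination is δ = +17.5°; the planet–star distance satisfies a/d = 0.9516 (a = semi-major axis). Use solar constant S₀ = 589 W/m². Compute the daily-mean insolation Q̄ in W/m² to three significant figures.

Q̄ ≈ 80.5 W/m²

cos H₀ = −tan(-38.6°) tan(+17.500°) = 0.2517, H₀ = 1.3164 rad.
Bracket: H₀ sin φ sin δ + cos φ cos δ sin H₀ = 1.3164×-0.62388×0.30071 + 0.78152×0.95372×0.96781 = -0.246966 + 0.721358 = 0.474392.
Inverse-square distance factor (a/d)² = 0.9516² = 0.905543.
Q̄ = (S₀/π) × 0.905543 × [bracket] = (589/π) × 0.905543 × 0.474392 = 80.54 W/m².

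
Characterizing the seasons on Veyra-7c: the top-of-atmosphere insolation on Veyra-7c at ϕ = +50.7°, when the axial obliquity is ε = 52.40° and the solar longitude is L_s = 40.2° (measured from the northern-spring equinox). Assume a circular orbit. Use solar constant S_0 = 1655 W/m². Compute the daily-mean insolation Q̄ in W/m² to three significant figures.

Solar declination: sin δ = sin ε · sin L_s = sin 52.40° × sin 40.2° = 0.51139, so δ = +30.756°.
cos h₀ = −tan(+50.7°) tan(+30.756°) = -0.7271, h₀ = 2.3848 rad.
Bracket: h₀ sin ϕ sin δ + cos ϕ cos δ sin h₀ = 2.3848×0.77384×0.51139 + 0.63338×0.85935×0.68658 = 0.943747 + 0.373702 = 1.317449.
Q̄ = (S_0/π) × [bracket] = (1655/π) × 1.317449 = 694.0 W/m².

Q̄ ≈ 694 W/m²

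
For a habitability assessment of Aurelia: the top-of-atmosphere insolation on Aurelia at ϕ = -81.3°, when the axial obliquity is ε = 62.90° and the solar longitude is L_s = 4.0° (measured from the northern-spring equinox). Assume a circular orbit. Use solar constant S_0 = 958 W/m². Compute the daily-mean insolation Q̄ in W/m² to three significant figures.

Solar declination: sin δ = sin ε · sin L_s = sin 62.90° × sin 4.0° = 0.06210, so δ = +3.560°.
cos h₀ = −tan(-81.3°) tan(+3.560°) = 0.4066, h₀ = 1.1521 rad.
Bracket: h₀ sin ϕ sin δ + cos ϕ cos δ sin h₀ = 1.1521×-0.98849×0.06210 + 0.15126×0.99807×0.91361 = -0.070722 + 0.137926 = 0.067204.
Q̄ = (S_0/π) × [bracket] = (958/π) × 0.067204 = 20.49 W/m².

Q̄ ≈ 20.5 W/m²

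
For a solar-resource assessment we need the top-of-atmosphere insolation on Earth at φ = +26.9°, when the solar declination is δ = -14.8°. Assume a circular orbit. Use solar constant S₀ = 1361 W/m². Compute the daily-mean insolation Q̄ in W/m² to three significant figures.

Q̄ ≈ 298 W/m²

cos H₀ = −tan(+26.9°) tan(-14.800°) = 0.1340, H₀ = 1.4363 rad.
Bracket: H₀ sin φ sin δ + cos φ cos δ sin H₀ = 1.4363×0.45243×-0.25545 + 0.89180×0.96682×0.99098 = -0.165998 + 0.854433 = 0.688435.
Q̄ = (S₀/π) × [bracket] = (1361/π) × 0.688435 = 298.2 W/m².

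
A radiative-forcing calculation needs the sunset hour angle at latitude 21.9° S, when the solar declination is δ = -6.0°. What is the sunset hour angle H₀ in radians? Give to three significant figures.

cos H₀ = −tan φ · tan δ = −tan(-21.9°) × tan(-6.000°) = -0.0423, so H₀ = 1.6131 rad = 92.42°.

H₀ = 1.61 rad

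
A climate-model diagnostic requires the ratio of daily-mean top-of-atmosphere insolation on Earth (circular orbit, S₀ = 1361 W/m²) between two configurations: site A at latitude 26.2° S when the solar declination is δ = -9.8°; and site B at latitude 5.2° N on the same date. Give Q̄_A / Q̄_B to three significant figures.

— Configuration A (φ=-26.2°):
cos H₀ = −tan(-26.2°) tan(-9.800°) = -0.0850, H₀ = 1.6559 rad.
Bracket: H₀ sin φ sin δ + cos φ cos δ sin H₀ = 1.6559×-0.44151×-0.17021 + 0.89726×0.98541×0.99638 = 0.124440 + 0.880968 = 1.005408.
Q̄ = (S₀/π) × [bracket] = (1361/π) × 1.005408 = 435.56 W/m².
— Configuration B (φ=+5.2°):
cos H₀ = −tan(+5.2°) tan(-9.800°) = 0.0157, H₀ = 1.5551 rad.
Bracket: H₀ sin φ sin δ + cos φ cos δ sin H₀ = 1.5551×0.09063×-0.17021 + 0.99588×0.98541×0.99988 = -0.023989 + 0.981232 = 0.957243.
Q̄ = (S₀/π) × [bracket] = (1361/π) × 0.957243 = 414.70 W/m².
Ratio Q̄_A / Q̄_B = 435.56 / 414.70 = 1.050.

Q̄_A / Q̄_B ≈ 1.05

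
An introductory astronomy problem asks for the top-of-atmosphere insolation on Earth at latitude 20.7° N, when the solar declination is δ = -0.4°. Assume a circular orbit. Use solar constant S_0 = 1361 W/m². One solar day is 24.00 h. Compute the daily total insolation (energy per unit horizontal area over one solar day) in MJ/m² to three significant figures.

34.9 MJ/m²

cos h₀ = −tan(+20.7°) tan(-0.400°) = 0.0026, h₀ = 1.5682 rad.
Bracket: h₀ sin ϕ sin δ + cos ϕ cos δ sin h₀ = 1.5682×0.35347×-0.00698 + 0.93544×0.99998×1.00000 = -0.003869 + 0.935421 = 0.931552.
Q̄ = (S_0/π) × [bracket] = (1361/π) × 0.931552 = 403.57 W/m².
Daily total = Q̄ × 24.00 h × 3600 s/h = 403.57 × 24.00 × 3600 / 10⁶ = 34.87 MJ/m².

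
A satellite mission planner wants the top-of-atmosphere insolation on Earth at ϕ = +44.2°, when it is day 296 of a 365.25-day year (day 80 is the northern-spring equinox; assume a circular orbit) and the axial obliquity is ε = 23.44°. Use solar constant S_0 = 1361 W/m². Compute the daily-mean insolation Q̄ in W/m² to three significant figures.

Q̄ ≈ 208 W/m²

Solar longitude: L_s = 360° × (296 − 80)/365.25 = 212.895°.
sin δ = sin 23.44° × sin 212.895° = -0.21604, so δ = -12.477°.
cos h₀ = −tan(+44.2°) tan(-12.477°) = 0.2152, h₀ = 1.3539 rad.
Bracket: h₀ sin ϕ sin δ + cos ϕ cos δ sin h₀ = 1.3539×0.69717×-0.21604 + 0.71691×0.97638×0.97658 = -0.203920 + 0.683583 = 0.479663.
Q̄ = (S_0/π) × [bracket] = (1361/π) × 0.479663 = 207.8 W/m².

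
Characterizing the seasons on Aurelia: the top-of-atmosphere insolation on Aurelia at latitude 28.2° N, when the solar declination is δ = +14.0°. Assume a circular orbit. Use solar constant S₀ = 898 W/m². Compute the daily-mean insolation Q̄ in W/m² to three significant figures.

cos H₀ = −tan(+28.2°) tan(+14.000°) = -0.1337, H₀ = 1.7049 rad.
Bracket: H₀ sin φ sin δ + cos φ cos δ sin H₀ = 1.7049×0.47255×0.24192 + 0.88130×0.97030×0.99102 = 0.194903 + 0.847446 = 1.042349.
Q̄ = (S₀/π) × [bracket] = (898/π) × 1.042349 = 297.9 W/m².

Q̄ ≈ 298 W/m²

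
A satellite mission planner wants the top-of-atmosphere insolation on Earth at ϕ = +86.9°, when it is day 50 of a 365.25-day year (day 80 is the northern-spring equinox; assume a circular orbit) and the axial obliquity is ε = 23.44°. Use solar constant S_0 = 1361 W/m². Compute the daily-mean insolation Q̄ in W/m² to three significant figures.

Q̄ ≈ 0.00 W/m²

Solar longitude: L_s = 360° × (50 − 80)/365.25 = -29.569°, i.e. -29.569° + 360° = 330.431°.
sin δ = sin 23.44° × sin 330.431° = -0.19630, so δ = -11.320°.
cos h₀ = −tan(+86.9°) tan(-11.320°) = 3.6964 ≥ 1 ⇒ polar night, h₀ = 0 and Q̄ = 0.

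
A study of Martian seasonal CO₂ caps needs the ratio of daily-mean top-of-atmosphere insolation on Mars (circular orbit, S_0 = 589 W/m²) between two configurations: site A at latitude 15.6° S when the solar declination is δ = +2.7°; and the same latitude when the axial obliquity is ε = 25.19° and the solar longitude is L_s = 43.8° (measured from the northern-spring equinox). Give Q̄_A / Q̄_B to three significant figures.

— Configuration A (ϕ=-15.6°):
cos h₀ = −tan(-15.6°) tan(+2.700°) = 0.0132, h₀ = 1.5576 rad.
Bracket: h₀ sin ϕ sin δ + cos ϕ cos δ sin h₀ = 1.5576×-0.26892×0.04711 + 0.96316×0.99889×0.99991 = -0.019733 + 0.962004 = 0.942271.
Q̄ = (S_0/π) × [bracket] = (589/π) × 0.942271 = 176.66 W/m².
— Configuration B (ϕ=-15.6°):
Solar declination: sin δ = sin ε · sin L_s = sin 25.19° × sin 43.8° = 0.29459, so δ = +17.133°.
cos h₀ = −tan(-15.6°) tan(+17.133°) = 0.0861, h₀ = 1.4846 rad.
Bracket: h₀ sin ϕ sin δ + cos ϕ cos δ sin h₀ = 1.4846×-0.26892×0.29459 + 0.96316×0.95562×0.99629 = -0.117612 + 0.917000 = 0.799388.
Q̄ = (S_0/π) × [bracket] = (589/π) × 0.799388 = 149.87 W/m².
Ratio Q̄_A / Q̄_B = 176.66 / 149.87 = 1.179.

Q̄_A / Q̄_B ≈ 1.18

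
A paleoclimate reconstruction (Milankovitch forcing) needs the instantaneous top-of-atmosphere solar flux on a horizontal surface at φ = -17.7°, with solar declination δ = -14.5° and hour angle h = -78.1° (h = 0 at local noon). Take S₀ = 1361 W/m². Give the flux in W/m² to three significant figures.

362 W/m²

cos θ_z = sin φ sin δ + cos φ cos δ cos h = 0.076124 + 0.190186 = 0.266310.
Flux = S₀ · cos θ_z = 1361 × 0.266310 = 362.4 W/m².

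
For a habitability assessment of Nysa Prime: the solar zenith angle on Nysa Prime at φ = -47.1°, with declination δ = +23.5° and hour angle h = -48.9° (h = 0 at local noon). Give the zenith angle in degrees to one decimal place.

cos θ_z = sin φ sin δ + cos φ cos δ cos h = -0.292101 + 0.410374 = 0.118273.
θ_z = arccos(0.118273) = 83.2°.

θ_z = 83.2°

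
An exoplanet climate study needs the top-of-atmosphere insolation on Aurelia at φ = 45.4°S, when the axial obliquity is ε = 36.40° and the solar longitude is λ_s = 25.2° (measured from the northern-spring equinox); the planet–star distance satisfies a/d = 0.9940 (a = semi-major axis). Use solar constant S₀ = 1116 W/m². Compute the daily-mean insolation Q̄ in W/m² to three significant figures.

Q̄ ≈ 148 W/m²

Solar declination: sin δ = sin ε · sin λ_s = sin 36.40° × sin 25.2° = 0.25267, so δ = +14.635°.
cos H₀ = −tan(-45.4°) tan(+14.635°) = 0.2648, H₀ = 1.3028 rad.
Bracket: H₀ sin φ sin δ + cos φ cos δ sin H₀ = 1.3028×-0.71203×0.25267 + 0.70215×0.96755×0.96430 = -0.234385 + 0.655112 = 0.420727.
Inverse-square distance factor (a/d)² = 0.9940² = 0.988036.
Q̄ = (S₀/π) × 0.988036 × [bracket] = (1116/π) × 0.988036 × 0.420727 = 147.7 W/m².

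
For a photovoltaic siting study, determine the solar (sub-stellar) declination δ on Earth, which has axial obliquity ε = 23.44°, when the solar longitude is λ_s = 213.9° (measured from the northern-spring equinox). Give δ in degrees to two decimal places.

δ = -12.82°

sin δ = sin ε · sin λ_s = sin 23.44° × sin 213.9° = -0.221865.
δ = arcsin(-0.221865) = -12.82°.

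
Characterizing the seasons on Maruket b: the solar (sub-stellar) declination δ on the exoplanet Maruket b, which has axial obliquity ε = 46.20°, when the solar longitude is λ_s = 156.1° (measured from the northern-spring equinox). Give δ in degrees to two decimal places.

δ = +17.00°

sin δ = sin ε · sin λ_s = sin 46.20° × sin 156.1° = 0.292415.
δ = arcsin(0.292415) = +17.00°.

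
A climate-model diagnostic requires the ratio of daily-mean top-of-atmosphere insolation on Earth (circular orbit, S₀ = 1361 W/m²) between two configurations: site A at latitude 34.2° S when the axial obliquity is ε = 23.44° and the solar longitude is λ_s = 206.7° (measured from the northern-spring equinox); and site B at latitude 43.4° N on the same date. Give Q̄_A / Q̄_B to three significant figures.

Q̄_A / Q̄_B ≈ 1.84

— Configuration A (φ=-34.2°):
Solar declination: sin δ = sin ε · sin λ_s = sin 23.44° × sin 206.7° = -0.17873, so δ = -10.296°.
cos H₀ = −tan(-34.2°) tan(-10.296°) = -0.1235, H₀ = 1.6946 rad.
Bracket: H₀ sin φ sin δ + cos φ cos δ sin H₀ = 1.6946×-0.56208×-0.17873 + 0.82708×0.98390×0.99235 = 0.170240 + 0.807539 = 0.977779.
Q̄ = (S₀/π) × [bracket] = (1361/π) × 0.977779 = 423.59 W/m².
— Configuration B (φ=+43.4°):
cos H₀ = −tan(+43.4°) tan(-10.296°) = 0.1718, H₀ = 1.3982 rad.
Bracket: H₀ sin φ sin δ + cos φ cos δ sin H₀ = 1.3982×0.68709×-0.17873 + 0.72657×0.98390×0.98513 = -0.171704 + 0.704242 = 0.532538.
Q̄ = (S₀/π) × [bracket] = (1361/π) × 0.532538 = 230.71 W/m².
Ratio Q̄_A / Q̄_B = 423.59 / 230.71 = 1.836.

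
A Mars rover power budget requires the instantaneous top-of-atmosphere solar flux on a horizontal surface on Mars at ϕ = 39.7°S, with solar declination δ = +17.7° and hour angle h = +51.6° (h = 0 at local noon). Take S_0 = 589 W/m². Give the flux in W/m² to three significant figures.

cos θ_z = sin ϕ sin δ + cos ϕ cos δ cos h = -0.194207 + 0.455287 = 0.261080.
Flux = S_0 · cos θ_z = 589 × 0.261080 = 153.8 W/m².

154 W/m²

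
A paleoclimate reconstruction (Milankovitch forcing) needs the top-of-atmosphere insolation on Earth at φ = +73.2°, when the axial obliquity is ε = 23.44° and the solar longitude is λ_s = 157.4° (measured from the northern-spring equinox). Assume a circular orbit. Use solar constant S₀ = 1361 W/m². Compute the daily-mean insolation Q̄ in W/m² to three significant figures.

Q̄ ≈ 240 W/m²

Solar declination: sin δ = sin ε · sin λ_s = sin 23.44° × sin 157.4° = 0.15287, so δ = +8.793°.
cos H₀ = −tan(+73.2°) tan(+8.793°) = -0.5123, H₀ = 2.1087 rad.
Bracket: H₀ sin φ sin δ + cos φ cos δ sin H₀ = 2.1087×0.95732×0.15287 + 0.28903×0.98825×0.85878 = 0.308599 + 0.245297 = 0.553896.
Q̄ = (S₀/π) × [bracket] = (1361/π) × 0.553896 = 240.0 W/m².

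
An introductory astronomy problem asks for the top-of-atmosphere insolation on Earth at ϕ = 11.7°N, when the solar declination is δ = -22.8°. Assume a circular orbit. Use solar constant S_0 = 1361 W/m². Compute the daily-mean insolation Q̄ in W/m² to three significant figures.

cos h₀ = −tan(+11.7°) tan(-22.800°) = 0.0871, h₀ = 1.4836 rad.
Bracket: h₀ sin ϕ sin δ + cos ϕ cos δ sin h₀ = 1.4836×0.20279×-0.38752 + 0.97922×0.92186×0.99620 = -0.116589 + 0.899273 = 0.782684.
Q̄ = (S_0/π) × [bracket] = (1361/π) × 0.782684 = 339.1 W/m².

Q̄ ≈ 339 W/m²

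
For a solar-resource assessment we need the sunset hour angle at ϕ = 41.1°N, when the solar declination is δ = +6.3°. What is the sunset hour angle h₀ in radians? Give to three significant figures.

h₀ = 1.67 rad

cos h₀ = −tan ϕ · tan δ = −tan(+41.1°) × tan(+6.300°) = -0.0963, so h₀ = 1.6673 rad = 95.53°.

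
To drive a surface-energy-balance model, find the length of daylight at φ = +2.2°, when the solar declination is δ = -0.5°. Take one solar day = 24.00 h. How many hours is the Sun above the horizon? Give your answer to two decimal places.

12.00 h

cos H₀ = −tan φ · tan δ = −tan(+2.2°) × tan(-0.500°) = 0.0003, so H₀ = 1.5705 rad = 89.98°.
Daylight = 2H₀/(2π) × 24.00 h = (1.5705/π) × 24.00 = 12.00 h.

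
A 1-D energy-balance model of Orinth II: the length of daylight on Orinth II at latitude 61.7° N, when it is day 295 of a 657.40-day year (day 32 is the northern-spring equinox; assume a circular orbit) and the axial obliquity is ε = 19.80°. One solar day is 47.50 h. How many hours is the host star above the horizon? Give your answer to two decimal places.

29.60 h

Solar longitude: L_s = 360° × (295 − 32)/657.40 = 144.022°.
sin δ = sin 19.80° × sin 144.022° = 0.19900, so δ = +11.479°.
cos h₀ = −tan ϕ · tan δ = −tan(+61.7°) × tan(+11.479°) = -0.3771, so h₀ = 1.9575 rad = 112.16°.
Daylight = 2h₀/(2π) × 47.50 h = (1.9575/π) × 47.50 = 29.60 h.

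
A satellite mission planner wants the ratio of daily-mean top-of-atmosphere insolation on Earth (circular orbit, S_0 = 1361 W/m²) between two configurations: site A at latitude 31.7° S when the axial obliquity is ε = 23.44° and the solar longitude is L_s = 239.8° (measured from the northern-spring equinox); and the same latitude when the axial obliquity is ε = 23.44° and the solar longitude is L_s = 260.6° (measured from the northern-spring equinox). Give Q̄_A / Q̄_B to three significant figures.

— Configuration A (ϕ=-31.7°):
Solar declination: sin δ = sin ε · sin L_s = sin 23.44° × sin 239.8° = -0.34380, so δ = -20.108°.
cos h₀ = −tan(-31.7°) tan(-20.108°) = -0.2261, h₀ = 1.7989 rad.
Bracket: h₀ sin ϕ sin δ + cos ϕ cos δ sin h₀ = 1.7989×-0.52547×-0.34380 + 0.85081×0.93904×0.97410 = 0.324983 + 0.778252 = 1.103235.
Q̄ = (S_0/π) × [bracket] = (1361/π) × 1.103235 = 477.94 W/m².
— Configuration B (ϕ=-31.7°):
Solar declination: sin δ = sin ε · sin L_s = sin 23.44° × sin 260.6° = -0.39245, so δ = -23.107°.
cos h₀ = −tan(-31.7°) tan(-23.107°) = -0.2635, h₀ = 1.8375 rad.
Bracket: h₀ sin ϕ sin δ + cos ϕ cos δ sin h₀ = 1.8375×-0.52547×-0.39245 + 0.85081×0.91977×0.96465 = 0.378931 + 0.754886 = 1.133817.
Q̄ = (S_0/π) × [bracket] = (1361/π) × 1.133817 = 491.19 W/m².
Ratio Q̄_A / Q̄_B = 477.94 / 491.19 = 0.9730.

Q̄_A / Q̄_B ≈ 0.973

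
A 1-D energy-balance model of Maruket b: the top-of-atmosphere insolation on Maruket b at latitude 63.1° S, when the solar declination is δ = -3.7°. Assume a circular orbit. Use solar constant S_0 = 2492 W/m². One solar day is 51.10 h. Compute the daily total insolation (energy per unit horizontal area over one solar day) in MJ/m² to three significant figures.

cos h₀ = −tan(-63.1°) tan(-3.700°) = -0.1275, h₀ = 1.6986 rad.
Bracket: h₀ sin ϕ sin δ + cos ϕ cos δ sin h₀ = 1.6986×-0.89180×-0.06453 + 0.45243×0.99792×0.99184 = 0.097751 + 0.447805 = 0.545556.
Q̄ = (S_0/π) × [bracket] = (2492/π) × 0.545556 = 432.75 W/m².
Daily total = Q̄ × 51.10 h × 3600 s/h = 432.75 × 51.10 × 3600 / 10⁶ = 79.61 MJ/m².

79.6 MJ/m²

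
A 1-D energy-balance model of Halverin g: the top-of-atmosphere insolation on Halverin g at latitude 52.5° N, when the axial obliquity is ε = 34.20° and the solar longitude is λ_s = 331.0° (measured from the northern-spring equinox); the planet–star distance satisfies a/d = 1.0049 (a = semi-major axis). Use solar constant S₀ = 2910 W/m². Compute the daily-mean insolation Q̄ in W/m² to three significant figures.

Solar declination: sin δ = sin ε · sin λ_s = sin 34.20° × sin 331.0° = -0.27250, so δ = -15.813°.
cos H₀ = −tan(+52.5°) tan(-15.813°) = 0.3691, H₀ = 1.1928 rad.
Bracket: H₀ sin φ sin δ + cos φ cos δ sin H₀ = 1.1928×0.79335×-0.27250 + 0.60876×0.96215×0.92939 = -0.257869 + 0.544361 = 0.286492.
Inverse-square distance factor (a/d)² = 1.0049² = 1.009824.
Q̄ = (S₀/π) × 1.009824 × [bracket] = (2910/π) × 1.009824 × 0.286492 = 268.0 W/m².

Q̄ ≈ 268 W/m²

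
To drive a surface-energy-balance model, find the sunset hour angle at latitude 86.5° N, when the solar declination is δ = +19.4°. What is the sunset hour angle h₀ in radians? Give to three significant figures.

Sunrise equation: cos h₀ = −tan ϕ · tan δ = -5.7577 ≤ −1, so the Sun never sets (polar day) and h₀ = π.

h₀ = 3.14 rad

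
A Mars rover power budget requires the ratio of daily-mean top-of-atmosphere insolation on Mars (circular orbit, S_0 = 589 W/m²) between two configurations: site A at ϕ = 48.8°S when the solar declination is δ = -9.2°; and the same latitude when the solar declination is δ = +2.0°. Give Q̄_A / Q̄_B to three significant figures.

— Configuration A (ϕ=-48.8°):
cos h₀ = −tan(-48.8°) tan(-9.200°) = -0.1850, h₀ = 1.7569 rad.
Bracket: h₀ sin ϕ sin δ + cos ϕ cos δ sin h₀ = 1.7569×-0.75241×-0.15988 + 0.65869×0.98714×0.98274 = 0.211347 + 0.638996 = 0.850343.
Q̄ = (S_0/π) × [bracket] = (589/π) × 0.850343 = 159.43 W/m².
— Configuration B (ϕ=-48.8°):
cos h₀ = −tan(-48.8°) tan(+2.000°) = 0.0399, h₀ = 1.5309 rad.
Bracket: h₀ sin ϕ sin δ + cos ϕ cos δ sin h₀ = 1.5309×-0.75241×0.03490 + 0.65869×0.99939×0.99920 = -0.040200 + 0.657762 = 0.617562.
Q̄ = (S_0/π) × [bracket] = (589/π) × 0.617562 = 115.78 W/m².
Ratio Q̄_A / Q̄_B = 159.43 / 115.78 = 1.377.

Q̄_A / Q̄_B ≈ 1.38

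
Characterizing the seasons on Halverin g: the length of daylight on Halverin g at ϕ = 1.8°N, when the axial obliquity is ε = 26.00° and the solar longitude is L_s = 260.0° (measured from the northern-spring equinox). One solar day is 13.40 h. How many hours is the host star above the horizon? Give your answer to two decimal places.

6.64 h

Solar declination: sin δ = sin ε · sin L_s = sin 26.00° × sin 260.0° = -0.43171, so δ = -25.576°.
cos h₀ = −tan ϕ · tan δ = −tan(+1.8°) × tan(-25.576°) = 0.0150, so h₀ = 1.5558 rad = 89.14°.
Daylight = 2h₀/(2π) × 13.40 h = (1.5558/π) × 13.40 = 6.64 h.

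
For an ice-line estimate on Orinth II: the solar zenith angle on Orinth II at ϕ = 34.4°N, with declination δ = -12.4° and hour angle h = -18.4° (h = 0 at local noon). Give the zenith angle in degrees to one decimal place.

θ_z = 50.0°

cos θ_z = sin ϕ sin δ + cos ϕ cos δ cos h = -0.121318 + 0.764666 = 0.643348.
θ_z = arccos(0.643348) = 50.0°.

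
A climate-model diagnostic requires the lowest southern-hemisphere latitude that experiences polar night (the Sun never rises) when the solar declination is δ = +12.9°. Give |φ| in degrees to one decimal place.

|φ| = 77.1°

Polar night requires cos H₀ = −tan φ tan δ ≥ 1, i.e. tan φ tan δ ≤ −1.
The boundary is |tan φ| · |tan δ| = 1, so |φ| = 90° − |δ| = 90° − 12.9° = 77.1° in the southern hemisphere.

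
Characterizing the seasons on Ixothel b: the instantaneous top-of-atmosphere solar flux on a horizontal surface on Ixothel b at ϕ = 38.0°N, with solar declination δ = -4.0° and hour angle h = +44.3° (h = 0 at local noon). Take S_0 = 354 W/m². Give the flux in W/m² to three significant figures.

cos θ_z = sin ϕ sin δ + cos ϕ cos δ cos h = -0.042946 + 0.562600 = 0.519654.
Flux = S_0 · cos θ_z = 354 × 0.519654 = 184.0 W/m².

184 W/m²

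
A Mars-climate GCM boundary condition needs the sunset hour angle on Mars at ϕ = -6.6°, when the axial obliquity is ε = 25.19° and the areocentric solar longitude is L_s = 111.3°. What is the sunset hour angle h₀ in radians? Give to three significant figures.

h₀ = 1.52 rad

sin δ = sin 25.19° × sin 111.3° = 0.39655, so δ = +23.363°.
cos h₀ = −tan ϕ · tan δ = −tan(-6.6°) × tan(+23.363°) = 0.0500, so h₀ = 1.5208 rad = 87.14°.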